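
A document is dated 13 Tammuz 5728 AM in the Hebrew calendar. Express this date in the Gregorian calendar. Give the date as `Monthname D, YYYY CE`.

Both dates share Julian Day Number 2440047; in the Gregorian calendar that is 9 July 1968 CE.

July 9, 1968 CE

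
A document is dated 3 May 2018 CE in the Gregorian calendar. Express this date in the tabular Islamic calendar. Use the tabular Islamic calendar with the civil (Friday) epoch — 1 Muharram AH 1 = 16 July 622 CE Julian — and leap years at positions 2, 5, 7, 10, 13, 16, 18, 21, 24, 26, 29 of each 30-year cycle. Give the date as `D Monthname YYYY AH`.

Julian Day Number of the source date = 2458242.
Converting JDN 2458242 to the tabular Islamic calendar gives 17 Sha'ban 1439 AH.

17 Sha'ban 1439 AH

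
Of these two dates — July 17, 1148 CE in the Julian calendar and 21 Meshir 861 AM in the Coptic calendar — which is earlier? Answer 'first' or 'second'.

second

The two dates have Julian Day Numbers 2140563 and 2139315 respectively.
Since 2139315 < 2140563, the second date comes first.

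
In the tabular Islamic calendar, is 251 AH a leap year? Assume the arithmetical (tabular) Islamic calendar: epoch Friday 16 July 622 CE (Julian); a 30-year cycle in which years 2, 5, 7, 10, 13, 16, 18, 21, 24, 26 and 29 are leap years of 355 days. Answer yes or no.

no

Year 251 AH is year 11 of its 30-year cycle; leap positions are 2, 5, 7, 10, 13, 16, 18, 21, 24, 26, 29, so it is a common year (354 days).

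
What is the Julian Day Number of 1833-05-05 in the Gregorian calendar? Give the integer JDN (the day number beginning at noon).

2390674

JDN 2451545 is 1 January 2000 CE (Gregorian); the target day is −60871 days from there, so JDN = 2390674.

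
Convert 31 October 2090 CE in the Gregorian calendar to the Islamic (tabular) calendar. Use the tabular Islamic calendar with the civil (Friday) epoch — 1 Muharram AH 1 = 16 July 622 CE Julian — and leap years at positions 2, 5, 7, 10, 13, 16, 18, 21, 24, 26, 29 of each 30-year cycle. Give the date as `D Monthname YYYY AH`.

7 Jumada al-Awwal 1514 AH

Julian Day Number of the source date = 2484721.
Converting JDN 2484721 to the tabular Islamic calendar gives 7 Jumada al-Awwal 1514 AH.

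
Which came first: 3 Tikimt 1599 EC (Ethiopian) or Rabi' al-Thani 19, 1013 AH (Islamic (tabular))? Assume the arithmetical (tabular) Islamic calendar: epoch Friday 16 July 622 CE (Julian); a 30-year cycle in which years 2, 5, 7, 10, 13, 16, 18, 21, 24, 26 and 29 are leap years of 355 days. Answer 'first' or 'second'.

The two dates have Julian Day Numbers 2307922 and 2307166 respectively.
Since 2307166 < 2307922, the second date comes first.

second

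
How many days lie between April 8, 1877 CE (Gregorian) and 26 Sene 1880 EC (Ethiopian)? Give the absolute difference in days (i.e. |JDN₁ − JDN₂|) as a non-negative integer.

JDN of the first date = 2406718.
JDN of the second date = 2410821.
|2410821 − 2406718| = 4103.

4103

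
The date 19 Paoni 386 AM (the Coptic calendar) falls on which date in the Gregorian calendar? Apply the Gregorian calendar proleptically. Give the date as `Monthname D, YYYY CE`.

Julian Day Number of the source date = 1965939.
Converting JDN 1965939 to the Gregorian calendar gives 16 June 670 CE.

June 16, 670 CE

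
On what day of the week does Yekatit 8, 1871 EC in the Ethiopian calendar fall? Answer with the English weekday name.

Equivalently 14 February 1879 Gregorian, JDN 2407395.
JDN 2407395 mod 7 = 4, and JDN 0 was a Monday, so this is a Friday.

Friday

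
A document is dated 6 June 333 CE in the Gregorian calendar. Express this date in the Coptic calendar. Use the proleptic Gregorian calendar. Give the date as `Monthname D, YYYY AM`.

Paoni 11, 49 AM

Both dates share Julian Day Number 1842842; in the Coptic calendar that is 11 Paoni 49 AM.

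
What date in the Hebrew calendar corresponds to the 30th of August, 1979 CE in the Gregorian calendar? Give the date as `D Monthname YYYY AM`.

7 Elul 5739 AM

Julian Day Number of the source date = 2444116.
Converting JDN 2444116 to the Hebrew calendar gives 7 Elul 5739 AM.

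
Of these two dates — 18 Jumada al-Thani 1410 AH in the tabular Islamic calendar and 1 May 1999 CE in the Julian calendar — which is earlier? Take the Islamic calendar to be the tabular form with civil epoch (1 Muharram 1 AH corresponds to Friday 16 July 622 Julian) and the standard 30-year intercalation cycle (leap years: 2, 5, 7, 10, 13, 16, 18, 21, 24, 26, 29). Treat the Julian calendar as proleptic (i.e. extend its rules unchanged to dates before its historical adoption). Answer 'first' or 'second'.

first

First date → JDN 2447908; second date → JDN 2451313.
JDN 2447908 < JDN 2451313, so the first date is earlier.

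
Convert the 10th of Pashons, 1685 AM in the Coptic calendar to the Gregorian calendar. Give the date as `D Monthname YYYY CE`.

Both dates share Julian Day Number 2440360; in the Gregorian calendar that is 18 May 1969 CE.

18 May 1969 CE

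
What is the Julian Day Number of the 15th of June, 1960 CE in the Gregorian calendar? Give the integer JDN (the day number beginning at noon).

JDN 2299161 is 15 October 1582 CE (Gregorian); the target day is +137940 days from there, so JDN = 2437101.

2437101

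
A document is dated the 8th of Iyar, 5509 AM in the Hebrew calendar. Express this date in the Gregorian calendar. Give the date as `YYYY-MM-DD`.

Julian Day Number of the source date = 2359985.
Converting JDN 2359985 to the Gregorian calendar gives 26 April 1749 CE.

1749-04-26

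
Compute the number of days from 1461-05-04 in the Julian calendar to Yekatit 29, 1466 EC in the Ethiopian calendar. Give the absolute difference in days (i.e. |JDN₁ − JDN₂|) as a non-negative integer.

First date → JDN 2254812; second date → JDN 2259490.
The interval is |2254812 − 2259490| = 4678 days.

4678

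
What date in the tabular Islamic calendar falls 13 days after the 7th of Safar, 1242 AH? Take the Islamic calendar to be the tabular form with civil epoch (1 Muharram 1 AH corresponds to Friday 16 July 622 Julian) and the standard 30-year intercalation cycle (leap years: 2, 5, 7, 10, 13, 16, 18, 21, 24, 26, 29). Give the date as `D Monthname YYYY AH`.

The starting date is JDN 2388245; 2388245 + 13 = 2388258.
JDN 2388258 corresponds to 20 Safar 1242 AH.

20 Safar 1242 AH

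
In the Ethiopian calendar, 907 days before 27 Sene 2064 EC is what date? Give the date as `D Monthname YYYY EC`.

JDN of 27 Sene 2064 EC = 2478028.
2478028 − 907 = 2477121.
JDN 2477121 in the Ethiopian calendar is 1 Tir 2062 EC.

1 Tir 2062 EC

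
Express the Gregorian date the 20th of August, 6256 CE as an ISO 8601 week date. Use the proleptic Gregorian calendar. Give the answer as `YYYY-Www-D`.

The weekday is Wednesday (ISO weekday 3).
That Wednesday belongs to ISO week 34 of ISO year 6256.

6256-W34-3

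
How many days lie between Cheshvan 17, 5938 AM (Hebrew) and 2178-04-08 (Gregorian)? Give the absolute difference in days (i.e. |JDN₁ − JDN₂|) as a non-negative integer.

151

First date → JDN 2516505; second date → JDN 2516656.
The interval is |2516505 − 2516656| = 151 days.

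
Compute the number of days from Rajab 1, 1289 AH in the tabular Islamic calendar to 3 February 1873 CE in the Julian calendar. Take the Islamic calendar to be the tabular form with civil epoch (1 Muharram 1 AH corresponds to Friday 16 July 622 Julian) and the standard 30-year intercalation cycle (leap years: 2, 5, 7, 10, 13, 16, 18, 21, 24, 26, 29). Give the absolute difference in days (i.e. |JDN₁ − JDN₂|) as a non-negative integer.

JDN of the first date = 2405041.
JDN of the second date = 2405205.
|2405205 − 2405041| = 164.

164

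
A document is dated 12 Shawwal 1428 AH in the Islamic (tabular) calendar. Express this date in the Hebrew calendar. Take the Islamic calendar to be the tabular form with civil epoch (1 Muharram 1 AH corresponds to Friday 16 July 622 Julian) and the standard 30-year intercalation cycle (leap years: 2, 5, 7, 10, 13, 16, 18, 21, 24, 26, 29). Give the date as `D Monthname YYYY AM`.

12 Cheshvan 5768 AM

Julian Day Number of the source date = 2454398.
Converting JDN 2454398 to the Hebrew calendar gives 12 Cheshvan 5768 AM.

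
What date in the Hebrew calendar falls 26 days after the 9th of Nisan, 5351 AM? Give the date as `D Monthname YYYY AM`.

5 Iyar 5351 AM

The starting date is JDN 2302253; 2302253 + 26 = 2302279.
JDN 2302279 corresponds to 5 Iyar 5351 AM.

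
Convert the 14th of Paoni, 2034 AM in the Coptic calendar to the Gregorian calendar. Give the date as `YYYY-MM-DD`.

Julian Day Number of the source date = 2567866.
Converting JDN 2567866 to the Gregorian calendar gives 24 June 2318 CE.

2318-06-24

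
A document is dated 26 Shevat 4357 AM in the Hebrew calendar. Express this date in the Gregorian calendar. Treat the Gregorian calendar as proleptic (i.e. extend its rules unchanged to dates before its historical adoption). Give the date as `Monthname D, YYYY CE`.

Both dates share Julian Day Number 1939133; in the Gregorian calendar that is 23 January 597 CE.

January 23, 597 CE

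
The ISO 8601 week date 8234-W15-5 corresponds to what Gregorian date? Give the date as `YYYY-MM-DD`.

8234-04-11

ISO week 1 of 8234 is the week containing the first Thursday of 8234.
Week 15, day 5 (Friday) lands on 8234-04-11.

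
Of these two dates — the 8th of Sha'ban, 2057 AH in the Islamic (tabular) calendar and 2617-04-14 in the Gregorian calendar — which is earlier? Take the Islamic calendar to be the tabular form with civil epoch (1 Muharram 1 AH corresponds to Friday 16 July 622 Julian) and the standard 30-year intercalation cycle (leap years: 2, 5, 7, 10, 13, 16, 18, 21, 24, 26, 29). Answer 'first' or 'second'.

First date → JDN 2677232; second date → JDN 2677003.
JDN 2677003 < JDN 2677232, so the second date is earlier.

second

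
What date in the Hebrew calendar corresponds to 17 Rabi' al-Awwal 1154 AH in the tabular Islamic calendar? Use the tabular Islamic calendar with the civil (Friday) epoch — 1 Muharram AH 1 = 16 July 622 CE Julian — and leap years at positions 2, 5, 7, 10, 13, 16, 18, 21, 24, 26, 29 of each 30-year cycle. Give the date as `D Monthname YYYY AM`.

18 Sivan 5501 AM

The source date corresponds to 2 June 1741 in the Gregorian calendar (JDN 2357100).
That day falls on 18 Sivan 5501 AM in the Hebrew calendar.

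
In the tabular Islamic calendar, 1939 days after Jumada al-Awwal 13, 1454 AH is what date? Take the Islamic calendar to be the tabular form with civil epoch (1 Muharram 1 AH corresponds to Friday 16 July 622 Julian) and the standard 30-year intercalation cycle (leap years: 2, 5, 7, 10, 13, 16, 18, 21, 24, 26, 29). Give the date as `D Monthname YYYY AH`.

3 Dhu al-Qa'dah 1459 AH

Counting 1939 days forward from JDN 2463465 reaches JDN 2465404, which is 3 Dhu al-Qa'dah 1459 AH.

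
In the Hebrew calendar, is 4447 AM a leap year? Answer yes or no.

no

Hebrew year 4447 is year 1 of its 19-year Metonic cycle; leap years are at positions 3, 6, 8, 11, 14, 17, 19, so it is a common year (12 months).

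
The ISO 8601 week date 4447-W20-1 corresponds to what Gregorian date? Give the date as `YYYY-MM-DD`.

4447-05-13

ISO week 1 of 4447 is the week containing the first Thursday of 4447.
Week 20, day 1 (Monday) lands on 4447-05-13.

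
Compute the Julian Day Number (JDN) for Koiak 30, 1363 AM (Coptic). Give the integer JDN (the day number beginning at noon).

2322619

In the Gregorian calendar the same day is 5 January 1647.
JDN 2400001 is 17 November 1858 CE (Gregorian), MJD 0; the target day is −77382 days from there, so JDN = 2322619.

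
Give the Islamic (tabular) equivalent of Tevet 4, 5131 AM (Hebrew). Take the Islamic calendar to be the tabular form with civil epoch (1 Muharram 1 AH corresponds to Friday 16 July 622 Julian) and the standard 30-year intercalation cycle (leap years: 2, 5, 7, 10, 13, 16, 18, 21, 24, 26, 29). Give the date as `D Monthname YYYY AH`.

3 Jumada al-Thani 772 AH

Julian Day Number of the source date = 2221807.
Converting JDN 2221807 to the tabular Islamic calendar gives 3 Jumada al-Thani 772 AH.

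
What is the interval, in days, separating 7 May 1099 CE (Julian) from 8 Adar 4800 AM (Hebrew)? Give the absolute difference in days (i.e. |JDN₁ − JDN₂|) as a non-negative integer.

21621

First date → JDN 2122594; second date → JDN 2100973.
The interval is |2122594 − 2100973| = 21621 days.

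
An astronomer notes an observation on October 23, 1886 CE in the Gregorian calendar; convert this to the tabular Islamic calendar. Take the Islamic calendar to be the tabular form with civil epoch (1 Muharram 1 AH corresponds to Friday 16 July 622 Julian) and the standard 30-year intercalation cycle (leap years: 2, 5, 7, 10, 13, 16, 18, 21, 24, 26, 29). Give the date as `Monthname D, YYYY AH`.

Muharram 24, 1304 AH

Julian Day Number of the source date = 2410203.
Converting JDN 2410203 to the tabular Islamic calendar gives 24 Muharram 1304 AH.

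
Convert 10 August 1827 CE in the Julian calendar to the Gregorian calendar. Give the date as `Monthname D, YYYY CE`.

At this point the Julian calendar is 12 days behind the Gregorian.
10 August 1827 Julian + 12 days → 22 August 1827 Gregorian.

August 22, 1827 CE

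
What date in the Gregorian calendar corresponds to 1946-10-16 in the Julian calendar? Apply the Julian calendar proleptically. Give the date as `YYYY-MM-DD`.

The Julian–Gregorian offset here is 13 days (Julian trailing).
16 October 1946 Julian + 13 days → 29 October 1946 Gregorian.

1946-10-29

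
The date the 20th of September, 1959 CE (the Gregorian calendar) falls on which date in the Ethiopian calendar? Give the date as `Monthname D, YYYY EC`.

Meskerem 9, 1952 EC

Both dates share Julian Day Number 2436832; in the Ethiopian calendar that is 9 Meskerem 1952 EC.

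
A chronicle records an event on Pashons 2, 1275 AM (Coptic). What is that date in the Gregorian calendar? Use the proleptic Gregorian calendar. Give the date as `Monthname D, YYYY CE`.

Both dates share Julian Day Number 2290599; in the Gregorian calendar that is 7 May 1559 CE.

May 7, 1559 CE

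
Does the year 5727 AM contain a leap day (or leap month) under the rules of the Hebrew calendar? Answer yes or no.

Hebrew year 5727 is year 8 of its 19-year Metonic cycle; leap years are at positions 3, 6, 8, 11, 14, 17, 19, so it is a leap year (13 months).

yes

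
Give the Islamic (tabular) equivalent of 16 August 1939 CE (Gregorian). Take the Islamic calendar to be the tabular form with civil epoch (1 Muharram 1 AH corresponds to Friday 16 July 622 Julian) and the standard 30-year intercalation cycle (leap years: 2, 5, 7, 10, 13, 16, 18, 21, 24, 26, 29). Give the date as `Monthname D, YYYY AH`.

Jumada al-Thani 29, 1358 AH

Both dates share Julian Day Number 2429492; in the tabular Islamic calendar that is 29 Jumada al-Thani 1358 AH.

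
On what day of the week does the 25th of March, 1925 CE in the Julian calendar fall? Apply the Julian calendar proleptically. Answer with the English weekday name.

Tuesday

In the Gregorian calendar this is 7 April 1925 (JDN 2424248).
2424248 ≡ 1 (mod 7); counting from Monday = 0 gives Tuesday.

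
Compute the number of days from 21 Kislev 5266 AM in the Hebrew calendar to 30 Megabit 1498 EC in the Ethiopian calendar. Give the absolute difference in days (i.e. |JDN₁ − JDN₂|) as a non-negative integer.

128

JDN of the first date = 2271081.
JDN of the second date = 2271209.
|2271209 − 2271081| = 128.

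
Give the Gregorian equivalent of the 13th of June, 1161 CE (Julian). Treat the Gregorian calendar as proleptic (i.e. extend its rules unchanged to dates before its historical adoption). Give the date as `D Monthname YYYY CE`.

At this point the Julian calendar is 7 days behind the Gregorian.
13 June 1161 Julian + 7 days → 20 June 1161 Gregorian.

20 June 1161 CE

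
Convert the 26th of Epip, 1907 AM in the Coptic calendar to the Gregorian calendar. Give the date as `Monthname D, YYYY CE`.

Julian Day Number of the source date = 2521521.
Converting JDN 2521521 to the Gregorian calendar gives 3 August 2191 CE.

August 3, 2191 CE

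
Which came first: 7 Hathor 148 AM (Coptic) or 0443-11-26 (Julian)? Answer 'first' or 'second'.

first

Converting both to JDN: 1878788 vs 1883193; the smaller is the first.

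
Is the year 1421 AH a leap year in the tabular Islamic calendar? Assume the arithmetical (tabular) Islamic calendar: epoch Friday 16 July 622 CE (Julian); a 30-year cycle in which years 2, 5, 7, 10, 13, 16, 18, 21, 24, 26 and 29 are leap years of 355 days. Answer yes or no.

Year 1421 AH is year 11 of its 30-year cycle; leap positions are 2, 5, 7, 10, 13, 16, 18, 21, 24, 26, 29, so it is a common year (354 days).

no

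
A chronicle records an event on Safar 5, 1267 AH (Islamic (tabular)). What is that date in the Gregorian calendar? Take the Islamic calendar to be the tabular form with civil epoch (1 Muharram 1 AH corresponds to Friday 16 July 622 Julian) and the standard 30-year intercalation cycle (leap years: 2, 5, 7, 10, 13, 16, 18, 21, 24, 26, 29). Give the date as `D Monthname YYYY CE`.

Julian Day Number of the source date = 2397102.
Converting JDN 2397102 to the Gregorian calendar gives 10 December 1850 CE.

10 December 1850 CE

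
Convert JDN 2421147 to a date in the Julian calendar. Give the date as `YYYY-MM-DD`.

1916-09-27

JDN 2421147 is 10 October 1916 in the Gregorian calendar.
In the Julian calendar that day is 1916-09-27.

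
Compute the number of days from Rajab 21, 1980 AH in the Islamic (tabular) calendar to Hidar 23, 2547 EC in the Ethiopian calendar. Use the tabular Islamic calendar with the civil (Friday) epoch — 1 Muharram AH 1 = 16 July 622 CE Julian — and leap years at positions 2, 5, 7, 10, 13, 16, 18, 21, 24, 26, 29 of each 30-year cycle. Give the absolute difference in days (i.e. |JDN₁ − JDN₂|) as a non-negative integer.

4300

First date → JDN 2649929; second date → JDN 2654229.
The interval is |2649929 − 2654229| = 4300 days.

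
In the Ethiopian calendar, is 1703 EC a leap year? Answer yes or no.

1703 mod 4 = 3; in the Ethiopian calendar a year is leap when year mod 4 = 3, so it is a leap year.

yes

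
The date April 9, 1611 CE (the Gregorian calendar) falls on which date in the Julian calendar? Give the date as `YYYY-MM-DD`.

1611-03-30

The Julian–Gregorian offset here is 10 days (Julian trailing).
9 April 1611 Gregorian − 10 days → 30 March 1611 Julian.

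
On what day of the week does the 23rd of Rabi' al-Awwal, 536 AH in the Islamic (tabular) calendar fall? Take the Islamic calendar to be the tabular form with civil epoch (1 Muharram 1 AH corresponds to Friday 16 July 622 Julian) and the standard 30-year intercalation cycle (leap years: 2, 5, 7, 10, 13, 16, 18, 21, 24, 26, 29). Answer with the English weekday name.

This is JDN 2138107 (2 November 1141 Gregorian).
Since JDN mod 7 = 6 (0 = Monday), the day is Sunday.

Sunday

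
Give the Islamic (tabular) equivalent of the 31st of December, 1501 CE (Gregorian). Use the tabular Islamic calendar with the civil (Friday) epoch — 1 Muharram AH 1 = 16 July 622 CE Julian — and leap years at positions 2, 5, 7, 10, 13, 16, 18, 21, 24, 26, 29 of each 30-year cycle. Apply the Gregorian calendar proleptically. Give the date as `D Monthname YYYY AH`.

10 Jumada al-Thani 907 AH

Both dates share Julian Day Number 2269653; in the tabular Islamic calendar that is 10 Jumada al-Thani 907 AH.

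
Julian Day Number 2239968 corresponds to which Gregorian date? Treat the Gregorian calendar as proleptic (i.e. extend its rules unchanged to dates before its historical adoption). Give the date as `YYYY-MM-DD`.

1420-09-21

JDN 2451545 is 1 Jan 2000; 2239968 is −211577 days from there.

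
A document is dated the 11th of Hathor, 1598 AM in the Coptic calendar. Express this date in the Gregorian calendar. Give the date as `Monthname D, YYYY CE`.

Julian Day Number of the source date = 2408404.
Converting JDN 2408404 to the Gregorian calendar gives 19 November 1881 CE.

November 19, 1881 CE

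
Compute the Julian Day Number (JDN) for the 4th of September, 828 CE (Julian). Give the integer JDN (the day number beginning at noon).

2023732

In the proleptic Gregorian calendar the same day is 8 September 828.
JDN 2451545 is 1 January 2000 CE (Gregorian); the target day is −427813 days from there, so JDN = 2023732.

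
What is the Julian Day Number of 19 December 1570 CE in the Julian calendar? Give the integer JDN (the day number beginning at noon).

2294853

Equivalently 29 December 1570 (proleptic Gregorian).
JDN 2400001 is 17 November 1858 CE (Gregorian), MJD 0; the target day is −105148 days from there, so JDN = 2294853.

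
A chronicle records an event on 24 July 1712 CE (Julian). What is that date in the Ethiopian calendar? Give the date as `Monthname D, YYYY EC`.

Hamle 30, 1704 EC

Julian Day Number of the source date = 2346571.
Converting JDN 2346571 to the Ethiopian calendar gives 30 Hamle 1704 EC.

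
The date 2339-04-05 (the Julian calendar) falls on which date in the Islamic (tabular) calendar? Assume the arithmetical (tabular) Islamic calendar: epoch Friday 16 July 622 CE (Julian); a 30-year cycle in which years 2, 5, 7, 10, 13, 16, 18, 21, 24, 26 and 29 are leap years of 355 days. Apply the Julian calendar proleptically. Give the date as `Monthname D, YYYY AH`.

The source date corresponds to 21 April 2339 in the Gregorian calendar (JDN 2575472).
That day falls on 10 Jumada al-Thani 1770 AH in the tabular Islamic calendar.

Jumada al-Thani 10, 1770 AH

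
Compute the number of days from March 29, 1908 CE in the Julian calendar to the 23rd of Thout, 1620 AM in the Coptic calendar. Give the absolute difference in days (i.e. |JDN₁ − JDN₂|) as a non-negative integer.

1651

First date → JDN 2418043; second date → JDN 2416392.
The interval is |2418043 − 2416392| = 1651 days.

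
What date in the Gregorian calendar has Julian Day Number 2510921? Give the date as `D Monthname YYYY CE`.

26 July 2162 CE

JDN 2451545 is 1 Jan 2000; 2510921 is +59376 days from there.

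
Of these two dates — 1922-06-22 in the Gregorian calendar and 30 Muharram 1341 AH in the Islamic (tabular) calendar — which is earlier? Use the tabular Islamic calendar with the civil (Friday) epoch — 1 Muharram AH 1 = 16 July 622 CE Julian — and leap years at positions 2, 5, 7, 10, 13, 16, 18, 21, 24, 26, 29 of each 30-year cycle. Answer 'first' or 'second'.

The two dates have Julian Day Numbers 2423228 and 2423320 respectively.
Since 2423228 < 2423320, the first date comes first.

first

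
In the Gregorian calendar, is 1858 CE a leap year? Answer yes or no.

1858 is not divisible by 4, so it is a common year.

no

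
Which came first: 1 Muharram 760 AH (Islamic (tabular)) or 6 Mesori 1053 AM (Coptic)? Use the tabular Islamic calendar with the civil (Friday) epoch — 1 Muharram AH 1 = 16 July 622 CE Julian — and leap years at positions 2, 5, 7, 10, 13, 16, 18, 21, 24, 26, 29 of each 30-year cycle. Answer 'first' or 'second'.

second

Converting both to JDN: 2217404 vs 2209608; the smaller is the second.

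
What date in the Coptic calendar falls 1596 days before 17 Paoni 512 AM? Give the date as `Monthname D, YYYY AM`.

Counting 1596 days back from JDN 2011959 reaches JDN 2010363, which is Meshir 2, 508 AM.

Meshir 2, 508 AM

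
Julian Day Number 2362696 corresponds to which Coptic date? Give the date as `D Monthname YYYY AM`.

The Gregorian equivalent of JDN 2362696 is 27 September 1756.
In the Coptic calendar that day is 19 Thout 1473 AM.

19 Thout 1473 AM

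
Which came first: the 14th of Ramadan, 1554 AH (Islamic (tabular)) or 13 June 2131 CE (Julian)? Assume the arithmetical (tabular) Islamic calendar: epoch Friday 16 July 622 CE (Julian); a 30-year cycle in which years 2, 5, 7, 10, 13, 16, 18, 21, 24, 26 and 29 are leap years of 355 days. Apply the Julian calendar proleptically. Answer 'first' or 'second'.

first

The two dates have Julian Day Numbers 2499020 and 2499569 respectively.
Since 2499020 < 2499569, the first date comes first.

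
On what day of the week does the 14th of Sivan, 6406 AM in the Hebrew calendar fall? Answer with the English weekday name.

Saturday

In the Gregorian calendar this is 20 June 2646 (JDN 2687662).
JDN 2687662 mod 7 = 5, and JDN 0 was a Monday, so this is a Saturday.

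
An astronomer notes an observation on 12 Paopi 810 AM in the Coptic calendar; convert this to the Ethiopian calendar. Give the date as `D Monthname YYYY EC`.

12 Tikimt 1086 EC

Both dates share Julian Day Number 2120558; in the Ethiopian calendar that is 12 Tikimt 1086 EC.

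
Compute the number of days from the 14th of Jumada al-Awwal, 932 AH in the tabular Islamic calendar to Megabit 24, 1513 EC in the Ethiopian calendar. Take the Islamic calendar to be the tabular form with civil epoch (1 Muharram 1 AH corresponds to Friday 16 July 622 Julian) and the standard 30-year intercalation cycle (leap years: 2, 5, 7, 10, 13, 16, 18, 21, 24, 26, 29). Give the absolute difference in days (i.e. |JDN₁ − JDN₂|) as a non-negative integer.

1804

JDN of the first date = 2278486.
JDN of the second date = 2276682.
|2276682 − 2278486| = 1804.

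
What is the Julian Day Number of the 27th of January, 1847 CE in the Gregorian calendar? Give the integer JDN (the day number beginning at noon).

JDN 2400001 is 17 November 1858 CE (Gregorian), MJD 0; the target day is −4312 days from there, so JDN = 2395689.

2395689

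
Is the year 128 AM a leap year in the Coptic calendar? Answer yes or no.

128 mod 4 = 0; in the Coptic calendar a year is leap when year mod 4 = 3, so it is a common year.

no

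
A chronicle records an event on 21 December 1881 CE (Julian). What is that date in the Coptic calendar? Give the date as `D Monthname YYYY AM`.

25 Koiak 1598 AM

Both dates share Julian Day Number 2408448; in the Coptic calendar that is 25 Koiak 1598 AM.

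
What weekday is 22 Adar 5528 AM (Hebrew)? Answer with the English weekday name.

Friday

This is JDN 2366879 (11 March 1768 Gregorian).
Since JDN mod 7 = 4 (0 = Monday), the day is Friday.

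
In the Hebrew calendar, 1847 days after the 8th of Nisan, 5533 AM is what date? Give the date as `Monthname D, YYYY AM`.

Nisan 25, 5538 AM

Counting 1847 days forward from JDN 2368726 reaches JDN 2370573, which is Nisan 25, 5538 AM.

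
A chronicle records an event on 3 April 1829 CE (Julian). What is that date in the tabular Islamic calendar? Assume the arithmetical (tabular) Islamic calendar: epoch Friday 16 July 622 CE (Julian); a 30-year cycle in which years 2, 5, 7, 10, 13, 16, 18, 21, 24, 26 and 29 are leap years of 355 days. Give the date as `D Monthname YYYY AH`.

The source date corresponds to 15 April 1829 in the Gregorian calendar (JDN 2389193).
That day falls on 10 Shawwal 1244 AH in the tabular Islamic calendar.

10 Shawwal 1244 AH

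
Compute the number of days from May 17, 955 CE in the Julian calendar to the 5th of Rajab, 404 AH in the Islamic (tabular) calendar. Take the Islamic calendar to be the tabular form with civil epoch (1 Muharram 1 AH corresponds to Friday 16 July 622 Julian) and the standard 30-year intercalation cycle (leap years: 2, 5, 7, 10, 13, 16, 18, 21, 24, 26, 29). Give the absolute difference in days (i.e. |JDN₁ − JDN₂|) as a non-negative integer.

First date → JDN 2070008; second date → JDN 2091431.
The interval is |2070008 − 2091431| = 21423 days.

21423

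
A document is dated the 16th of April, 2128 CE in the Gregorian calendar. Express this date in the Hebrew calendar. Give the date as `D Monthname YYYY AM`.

16 Nisan 5888 AM

Both dates share Julian Day Number 2498402; in the Hebrew calendar that is 16 Nisan 5888 AM.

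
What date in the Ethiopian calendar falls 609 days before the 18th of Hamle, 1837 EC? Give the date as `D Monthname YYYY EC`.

JDN of the 18th of Hamle, 1837 EC = 2395137.
2395137 − 609 = 2394528.
JDN 2394528 in the Ethiopian calendar is 14 Hidar 1836 EC.

14 Hidar 1836 EC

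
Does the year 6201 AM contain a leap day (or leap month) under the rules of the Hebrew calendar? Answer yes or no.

Hebrew year 6201 is year 7 of its 19-year Metonic cycle; leap years are at positions 3, 6, 8, 11, 14, 17, 19, so it is a common year (12 months).

no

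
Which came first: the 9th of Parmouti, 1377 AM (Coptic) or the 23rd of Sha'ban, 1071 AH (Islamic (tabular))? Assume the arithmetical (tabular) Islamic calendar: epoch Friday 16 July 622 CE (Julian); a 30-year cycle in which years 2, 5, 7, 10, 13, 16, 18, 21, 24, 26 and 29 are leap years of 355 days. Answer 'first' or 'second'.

Converting both to JDN: 2327832 vs 2327841; the smaller is the first.

first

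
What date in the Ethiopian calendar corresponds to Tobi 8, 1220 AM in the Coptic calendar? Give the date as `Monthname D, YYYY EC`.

Both dates share Julian Day Number 2270397; in the Ethiopian calendar that is 8 Tir 1496 EC.

Tir 8, 1496 EC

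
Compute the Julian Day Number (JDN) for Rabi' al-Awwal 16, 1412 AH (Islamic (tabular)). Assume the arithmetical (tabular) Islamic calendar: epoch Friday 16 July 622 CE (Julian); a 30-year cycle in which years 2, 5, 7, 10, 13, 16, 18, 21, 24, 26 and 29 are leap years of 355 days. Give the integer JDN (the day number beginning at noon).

In the Gregorian calendar the same day is 25 September 1991.
JDN 2400001 is 17 November 1858 CE (Gregorian), MJD 0; the target day is +48524 days from there, so JDN = 2448525.

2448525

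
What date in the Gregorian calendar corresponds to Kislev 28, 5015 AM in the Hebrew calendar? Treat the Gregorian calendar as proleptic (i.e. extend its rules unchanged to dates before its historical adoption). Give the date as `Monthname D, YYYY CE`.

Julian Day Number of the source date = 2179425.
Converting JDN 2179425 to the Gregorian calendar gives 17 December 1254 CE.

December 17, 1254 CE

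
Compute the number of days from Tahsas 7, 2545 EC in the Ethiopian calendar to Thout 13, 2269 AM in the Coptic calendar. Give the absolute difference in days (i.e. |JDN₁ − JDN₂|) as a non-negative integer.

JDN of the first date = 2653513.
JDN of the second date = 2653429.
|2653429 − 2653513| = 84.

84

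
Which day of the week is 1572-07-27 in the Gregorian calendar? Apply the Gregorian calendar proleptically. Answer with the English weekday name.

Thursday

JDN 2295429 mod 7 = 3, and JDN 0 was a Monday, so this is a Thursday.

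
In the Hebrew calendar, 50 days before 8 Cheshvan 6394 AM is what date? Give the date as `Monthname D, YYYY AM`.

Counting 50 days back from JDN 2683049 reaches JDN 2682999, which is Elul 17, 6393 AM.

Elul 17, 6393 AM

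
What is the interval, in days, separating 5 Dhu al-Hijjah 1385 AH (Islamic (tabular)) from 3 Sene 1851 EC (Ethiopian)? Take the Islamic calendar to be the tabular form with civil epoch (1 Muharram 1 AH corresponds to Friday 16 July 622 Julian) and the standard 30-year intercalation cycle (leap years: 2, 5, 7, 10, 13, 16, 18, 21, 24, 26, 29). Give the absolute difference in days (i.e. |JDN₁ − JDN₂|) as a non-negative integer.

39007

JDN of the first date = 2439212.
JDN of the second date = 2400205.
|2400205 − 2439212| = 39007.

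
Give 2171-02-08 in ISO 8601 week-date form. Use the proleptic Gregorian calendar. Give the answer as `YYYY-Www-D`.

2171-W06-5

The weekday is Friday (ISO weekday 5).
That Friday belongs to ISO week 6 of ISO year 2171.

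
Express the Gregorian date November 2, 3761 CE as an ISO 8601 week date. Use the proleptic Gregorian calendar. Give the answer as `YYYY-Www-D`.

The weekday is Monday (ISO weekday 1).
That Monday belongs to ISO week 45 of ISO year 3761.

3761-W45-1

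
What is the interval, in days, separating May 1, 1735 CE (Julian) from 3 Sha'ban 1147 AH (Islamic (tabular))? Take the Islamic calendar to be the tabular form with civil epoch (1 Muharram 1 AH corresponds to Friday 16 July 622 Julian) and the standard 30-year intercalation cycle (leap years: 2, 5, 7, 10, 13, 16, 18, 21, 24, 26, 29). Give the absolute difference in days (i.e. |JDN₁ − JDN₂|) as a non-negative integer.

First date → JDN 2354887; second date → JDN 2354753.
The interval is |2354887 − 2354753| = 134 days.

134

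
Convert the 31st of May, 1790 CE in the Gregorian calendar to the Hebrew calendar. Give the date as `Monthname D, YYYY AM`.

Sivan 18, 5550 AM

Julian Day Number of the source date = 2374995.
Converting JDN 2374995 to the Hebrew calendar gives 18 Sivan 5550 AM.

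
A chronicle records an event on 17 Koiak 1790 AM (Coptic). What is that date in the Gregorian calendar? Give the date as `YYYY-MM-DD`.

2073-12-26

Both dates share Julian Day Number 2478568; in the Gregorian calendar that is 26 December 2073 CE.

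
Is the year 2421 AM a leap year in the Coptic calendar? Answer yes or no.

2421 mod 4 = 1; in the Coptic calendar a year is leap when year mod 4 = 3, so it is a common year.

no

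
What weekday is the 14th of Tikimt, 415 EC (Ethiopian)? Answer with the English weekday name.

Wednesday

This is JDN 1875477 (12 October 422 Gregorian).
1875477 ≡ 2 (mod 7); counting from Monday = 0 gives Wednesday.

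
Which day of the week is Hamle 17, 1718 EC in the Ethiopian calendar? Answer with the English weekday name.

Monday

This is JDN 2351671 (22 July 1726 Gregorian).
Since JDN mod 7 = 0 (0 = Monday), the day is Monday.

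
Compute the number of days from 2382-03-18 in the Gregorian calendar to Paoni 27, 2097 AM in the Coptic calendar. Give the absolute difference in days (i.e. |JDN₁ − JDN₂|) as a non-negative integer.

254

First date → JDN 2591144; second date → JDN 2590890.
The interval is |2591144 − 2590890| = 254 days.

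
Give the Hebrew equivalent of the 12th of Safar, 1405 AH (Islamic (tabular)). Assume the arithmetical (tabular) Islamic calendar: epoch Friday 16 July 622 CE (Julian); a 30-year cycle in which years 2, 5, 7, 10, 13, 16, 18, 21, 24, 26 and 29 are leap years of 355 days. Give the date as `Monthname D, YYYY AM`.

Julian Day Number of the source date = 2446012.
Converting JDN 2446012 to the Hebrew calendar gives 12 Cheshvan 5745 AM.

Cheshvan 12, 5745 AM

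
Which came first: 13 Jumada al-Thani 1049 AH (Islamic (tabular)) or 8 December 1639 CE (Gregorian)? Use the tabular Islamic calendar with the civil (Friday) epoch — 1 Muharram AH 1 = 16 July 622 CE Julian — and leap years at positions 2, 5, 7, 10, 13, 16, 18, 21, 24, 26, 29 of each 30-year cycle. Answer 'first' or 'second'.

first

The two dates have Julian Day Numbers 2319976 and 2320034 respectively.
Since 2319976 < 2320034, the first date comes first.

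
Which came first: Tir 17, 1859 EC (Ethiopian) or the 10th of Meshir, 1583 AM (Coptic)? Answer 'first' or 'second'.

Converting both to JDN: 2402991 vs 2403014; the smaller is the first.

first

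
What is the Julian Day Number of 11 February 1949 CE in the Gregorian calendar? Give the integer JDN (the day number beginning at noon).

2432959

JDN 2299161 is 15 October 1582 CE (Gregorian); the target day is +133798 days from there, so JDN = 2432959.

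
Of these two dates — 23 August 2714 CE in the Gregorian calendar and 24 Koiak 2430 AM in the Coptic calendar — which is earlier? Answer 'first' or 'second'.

Converting both to JDN: 2712562 vs 2712335; the smaller is the second.

second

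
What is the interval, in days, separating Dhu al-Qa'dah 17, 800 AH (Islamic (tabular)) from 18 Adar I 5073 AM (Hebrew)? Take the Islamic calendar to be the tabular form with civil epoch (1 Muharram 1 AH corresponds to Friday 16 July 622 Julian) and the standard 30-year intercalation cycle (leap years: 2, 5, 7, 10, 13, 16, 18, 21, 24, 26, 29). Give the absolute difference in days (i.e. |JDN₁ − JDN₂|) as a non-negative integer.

31213

JDN of the first date = 2231890.
JDN of the second date = 2200677.
|2200677 − 2231890| = 31213.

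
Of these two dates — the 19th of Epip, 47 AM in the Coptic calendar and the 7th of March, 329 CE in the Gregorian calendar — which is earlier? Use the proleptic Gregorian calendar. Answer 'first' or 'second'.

The two dates have Julian Day Numbers 1842149 and 1841290 respectively.
Since 1841290 < 1842149, the second date comes first.

second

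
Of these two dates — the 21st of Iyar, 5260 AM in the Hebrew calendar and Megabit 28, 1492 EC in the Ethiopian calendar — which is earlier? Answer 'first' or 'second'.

The two dates have Julian Day Numbers 2269043 and 2269016 respectively.
Since 2269016 < 2269043, the second date comes first.

second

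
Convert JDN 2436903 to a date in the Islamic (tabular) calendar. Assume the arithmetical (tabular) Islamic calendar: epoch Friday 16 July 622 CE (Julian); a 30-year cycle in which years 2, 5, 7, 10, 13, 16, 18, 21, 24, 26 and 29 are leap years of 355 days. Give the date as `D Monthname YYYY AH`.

29 Jumada al-Awwal 1379 AH

JDN 2436903 is 30 November 1959 in the Gregorian calendar.
In the tabular Islamic calendar that day is 29 Jumada al-Awwal 1379 AH.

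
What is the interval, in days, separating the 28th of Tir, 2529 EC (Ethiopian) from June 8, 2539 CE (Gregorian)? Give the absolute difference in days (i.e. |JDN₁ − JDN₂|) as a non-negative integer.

First date → JDN 2647720; second date → JDN 2648569.
The interval is |2647720 − 2648569| = 849 days.

849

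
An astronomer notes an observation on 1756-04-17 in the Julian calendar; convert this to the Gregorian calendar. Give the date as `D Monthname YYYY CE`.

28 April 1756 CE

At this point the Julian calendar is 11 days behind the Gregorian.
17 April 1756 Julian + 11 days → 28 April 1756 Gregorian.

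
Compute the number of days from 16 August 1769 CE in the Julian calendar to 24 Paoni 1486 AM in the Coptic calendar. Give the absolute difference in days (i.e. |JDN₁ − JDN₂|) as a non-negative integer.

First date → JDN 2367413; second date → JDN 2367719.
The interval is |2367413 − 2367719| = 306 days.

306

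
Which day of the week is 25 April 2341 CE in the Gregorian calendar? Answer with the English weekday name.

Friday

Since JDN mod 7 = 4 (0 = Monday), the day is Friday.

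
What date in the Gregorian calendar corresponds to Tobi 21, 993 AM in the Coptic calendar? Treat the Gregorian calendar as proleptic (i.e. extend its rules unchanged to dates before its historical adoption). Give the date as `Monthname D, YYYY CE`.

January 23, 1277 CE

Julian Day Number of the source date = 2187498.
Converting JDN 2187498 to the Gregorian calendar gives 23 January 1277 CE.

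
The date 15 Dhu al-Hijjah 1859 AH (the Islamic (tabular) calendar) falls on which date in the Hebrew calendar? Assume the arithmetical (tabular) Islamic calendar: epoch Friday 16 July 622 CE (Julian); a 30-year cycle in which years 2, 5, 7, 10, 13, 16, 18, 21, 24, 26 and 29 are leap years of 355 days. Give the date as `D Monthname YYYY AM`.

Julian Day Number of the source date = 2607192.
Converting JDN 2607192 to the Hebrew calendar gives 15 Adar I 6186 AM.

15 Adar I 6186 AM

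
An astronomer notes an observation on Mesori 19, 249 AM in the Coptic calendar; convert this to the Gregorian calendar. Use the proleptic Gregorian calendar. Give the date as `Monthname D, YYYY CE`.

Julian Day Number of the source date = 1915960.
Converting JDN 1915960 to the Gregorian calendar gives 14 August 533 CE.

August 14, 533 CE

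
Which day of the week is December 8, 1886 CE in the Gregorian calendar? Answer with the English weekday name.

Wednesday

2410249 ≡ 2 (mod 7); counting from Monday = 0 gives Wednesday.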